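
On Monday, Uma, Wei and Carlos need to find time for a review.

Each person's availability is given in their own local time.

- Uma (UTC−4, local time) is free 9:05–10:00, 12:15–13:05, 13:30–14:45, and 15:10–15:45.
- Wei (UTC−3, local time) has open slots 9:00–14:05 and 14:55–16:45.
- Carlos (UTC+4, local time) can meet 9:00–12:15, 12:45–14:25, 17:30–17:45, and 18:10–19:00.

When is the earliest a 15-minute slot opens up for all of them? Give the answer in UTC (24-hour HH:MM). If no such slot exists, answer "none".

Uma → UTC: 13:05–14:00, 16:15–17:05, 17:30–18:45, 19:10–19:45.
Wei → UTC: 12:00–17:05, 17:55–19:45.
Carlos → UTC: 05:00–08:15, 08:45–10:25, 13:30–13:45, 14:10–15:00.
Uma ∩ Wei: 13:05–14:00, 16:15–17:05, 17:55–18:45, 19:10–19:45.
Uma ∩ Wei ∩ Carlos: 13:30–13:45.
Windows ≥ 15 min: 13:30–13:45.
Earliest such window starts at 13:30.

13:30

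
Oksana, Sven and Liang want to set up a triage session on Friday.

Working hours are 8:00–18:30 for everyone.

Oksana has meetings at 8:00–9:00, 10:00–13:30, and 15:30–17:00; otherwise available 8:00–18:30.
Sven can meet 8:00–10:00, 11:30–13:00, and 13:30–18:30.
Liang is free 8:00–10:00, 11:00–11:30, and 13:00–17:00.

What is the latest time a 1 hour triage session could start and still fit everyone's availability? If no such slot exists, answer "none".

14:30

Oksana free within 08:00–18:30: 09:00–10:00, 13:30–15:30, 17:00–18:30.
Oksana ∩ Sven: 09:00–10:00, 13:30–15:30, 17:00–18:30.
Oksana ∩ Sven ∩ Liang: 09:00–10:00, 13:30–15:30.
Windows ≥ 60 min: 09:00–10:00, 13:30–15:30.
Latest start in the last window 13:30–15:30 is 15:30 − 60 min = 14:30.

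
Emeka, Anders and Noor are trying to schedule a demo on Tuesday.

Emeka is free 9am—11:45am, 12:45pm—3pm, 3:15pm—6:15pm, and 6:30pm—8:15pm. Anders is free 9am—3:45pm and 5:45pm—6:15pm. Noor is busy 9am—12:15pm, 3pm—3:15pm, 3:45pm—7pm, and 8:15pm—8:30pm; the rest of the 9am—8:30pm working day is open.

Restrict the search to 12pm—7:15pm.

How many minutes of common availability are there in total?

165 minutes

Noor free within 09:00–20:30: 12:15–15:00, 15:15–15:45, 19:00–20:15.
Emeka ∩ Anders: 09:00–11:45, 12:45–15:00, 15:15–15:45, 17:45–18:15.
Emeka ∩ Anders ∩ Noor: 12:45–15:00, 15:15–15:45.
Restricted to 12:00–19:15: 12:45–15:00, 15:15–15:45.
Total common minutes: 135 + 30 = 165.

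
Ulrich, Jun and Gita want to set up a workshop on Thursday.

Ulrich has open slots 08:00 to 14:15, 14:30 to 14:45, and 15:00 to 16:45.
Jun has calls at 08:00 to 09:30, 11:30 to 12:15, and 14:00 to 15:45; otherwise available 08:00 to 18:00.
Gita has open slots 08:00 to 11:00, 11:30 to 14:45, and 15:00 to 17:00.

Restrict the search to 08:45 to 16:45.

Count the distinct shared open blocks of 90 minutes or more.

2

Jun free within 08:00–18:00: 09:30–11:30, 12:15–14:00, 15:45–18:00.
Ulrich ∩ Jun: 09:30–11:30, 12:15–14:00, 15:45–16:45.
Ulrich ∩ Jun ∩ Gita: 09:30–11:00, 12:15–14:00, 15:45–16:45.
Restricted to 08:45–16:45: 09:30–11:00, 12:15–14:00, 15:45–16:45.
Windows ≥ 90 min: 09:30–11:00, 12:15–14:00.
That's 2 windows.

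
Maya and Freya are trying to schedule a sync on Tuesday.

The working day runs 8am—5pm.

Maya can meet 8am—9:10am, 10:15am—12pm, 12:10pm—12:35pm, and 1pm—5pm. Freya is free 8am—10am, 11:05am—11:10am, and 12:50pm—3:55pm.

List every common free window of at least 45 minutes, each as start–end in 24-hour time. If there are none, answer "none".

08:00–09:10, 13:00–15:55

Maya ∩ Freya: 08:00–09:10, 11:05–11:10, 13:00–15:55.
Windows ≥ 45 min: 08:00–09:10, 13:00–15:55.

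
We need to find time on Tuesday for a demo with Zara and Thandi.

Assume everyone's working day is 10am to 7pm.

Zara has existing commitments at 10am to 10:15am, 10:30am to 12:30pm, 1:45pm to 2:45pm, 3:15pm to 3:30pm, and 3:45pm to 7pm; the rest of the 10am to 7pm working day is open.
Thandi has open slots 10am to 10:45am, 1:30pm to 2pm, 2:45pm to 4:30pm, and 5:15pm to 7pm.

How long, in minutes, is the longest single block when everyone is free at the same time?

30 minutes

Zara free within 10:00–19:00: 10:15–10:30, 12:30–13:45, 14:45–15:15, 15:30–15:45.
Zara ∩ Thandi: 10:15–10:30, 13:30–13:45, 14:45–15:15, 15:30–15:45.
Common window lengths: 15, 15, 30, 15 min; longest is 30.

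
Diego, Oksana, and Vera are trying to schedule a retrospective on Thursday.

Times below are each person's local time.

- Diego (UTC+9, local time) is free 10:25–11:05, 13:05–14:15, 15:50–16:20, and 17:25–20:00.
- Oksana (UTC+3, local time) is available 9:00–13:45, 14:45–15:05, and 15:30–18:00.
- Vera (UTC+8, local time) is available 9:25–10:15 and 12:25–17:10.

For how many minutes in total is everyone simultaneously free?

75 minutes

Diego → UTC: 01:25–02:05, 04:05–05:15, 06:50–07:20, 08:25–11:00.
Oksana → UTC: 06:00–10:45, 11:45–12:05, 12:30–15:00.
Vera → UTC: 01:25–02:15, 04:25–09:10.
Diego ∩ Oksana: 06:50–07:20, 08:25–10:45.
Diego ∩ Oksana ∩ Vera: 06:50–07:20, 08:25–09:10.
Total common minutes: 30 + 45 = 75.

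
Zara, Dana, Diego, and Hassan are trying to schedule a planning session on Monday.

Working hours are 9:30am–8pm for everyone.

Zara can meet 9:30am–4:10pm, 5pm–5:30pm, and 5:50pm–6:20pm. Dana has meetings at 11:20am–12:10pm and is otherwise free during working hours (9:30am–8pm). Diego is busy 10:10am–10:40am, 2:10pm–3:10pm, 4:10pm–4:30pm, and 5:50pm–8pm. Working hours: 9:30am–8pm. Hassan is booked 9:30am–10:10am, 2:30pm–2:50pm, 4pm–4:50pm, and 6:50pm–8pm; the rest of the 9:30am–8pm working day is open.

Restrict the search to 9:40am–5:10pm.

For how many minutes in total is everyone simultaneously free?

220 minutes

Dana free within 09:30–20:00: 09:30–11:20, 12:10–20:00.
Diego free within 09:30–20:00: 09:30–10:10, 10:40–14:10, 15:10–16:10, 16:30–17:50.
Hassan free within 09:30–20:00: 10:10–14:30, 14:50–16:00, 16:50–18:50.
Zara ∩ Dana: 09:30–11:20, 12:10–16:10, 17:00–17:30, 17:50–18:20.
Zara ∩ Dana ∩ Diego: 09:30–10:10, 10:40–11:20, 12:10–14:10, 15:10–16:10, 17:00–17:30.
Zara ∩ Dana ∩ Diego ∩ Hassan: 10:40–11:20, 12:10–14:10, 15:10–16:00, 17:00–17:30.
Restricted to 09:40–17:10: 10:40–11:20, 12:10–14:10, 15:10–16:00, 17:00–17:10.
Total common minutes: 40 + 120 + 50 + 10 = 220.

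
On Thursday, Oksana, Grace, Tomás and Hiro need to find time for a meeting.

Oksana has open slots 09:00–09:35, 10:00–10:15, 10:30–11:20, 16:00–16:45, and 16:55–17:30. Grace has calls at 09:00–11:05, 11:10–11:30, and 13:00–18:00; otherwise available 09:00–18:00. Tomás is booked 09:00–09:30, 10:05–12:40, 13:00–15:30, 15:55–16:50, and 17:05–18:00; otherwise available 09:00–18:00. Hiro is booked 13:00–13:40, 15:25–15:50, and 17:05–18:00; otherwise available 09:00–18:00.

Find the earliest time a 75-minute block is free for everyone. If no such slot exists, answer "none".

Grace free within 09:00–18:00: 11:05–11:10, 11:30–13:00.
Tomás free within 09:00–18:00: 09:30–10:05, 12:40–13:00, 15:30–15:55, 16:50–17:05.
Hiro free within 09:00–18:00: 09:00–13:00, 13:40–15:25, 15:50–17:05.
Oksana ∩ Grace: 11:05–11:10.
Oksana ∩ Grace ∩ Tomás: (none).
Oksana ∩ Grace ∩ Tomás ∩ Hiro: (none).
Windows ≥ 75 min: (none).

none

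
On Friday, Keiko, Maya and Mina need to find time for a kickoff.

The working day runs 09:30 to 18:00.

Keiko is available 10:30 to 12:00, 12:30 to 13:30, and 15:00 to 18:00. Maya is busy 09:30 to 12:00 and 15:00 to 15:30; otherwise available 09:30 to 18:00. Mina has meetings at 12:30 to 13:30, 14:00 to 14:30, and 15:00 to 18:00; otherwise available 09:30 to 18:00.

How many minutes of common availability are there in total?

0 minutes

Maya free within 09:30–18:00: 12:00–15:00, 15:30–18:00.
Mina free within 09:30–18:00: 09:30–12:30, 13:30–14:00, 14:30–15:00.
Keiko ∩ Maya: 12:30–13:30, 15:30–18:00.
Keiko ∩ Maya ∩ Mina: (none).
Total common minutes: 0.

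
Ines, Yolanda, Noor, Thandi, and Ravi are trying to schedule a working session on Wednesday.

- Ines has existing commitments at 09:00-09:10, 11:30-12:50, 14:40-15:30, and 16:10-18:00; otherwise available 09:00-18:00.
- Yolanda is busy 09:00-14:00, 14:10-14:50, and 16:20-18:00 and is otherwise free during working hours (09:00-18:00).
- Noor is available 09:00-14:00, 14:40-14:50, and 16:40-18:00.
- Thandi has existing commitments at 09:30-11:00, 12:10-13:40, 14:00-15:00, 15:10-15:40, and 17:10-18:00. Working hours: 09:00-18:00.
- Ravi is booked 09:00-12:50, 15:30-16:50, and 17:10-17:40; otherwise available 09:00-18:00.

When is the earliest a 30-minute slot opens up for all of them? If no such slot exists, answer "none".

none

Ines free within 09:00–18:00: 09:10–11:30, 12:50–14:40, 15:30–16:10.
Yolanda free within 09:00–18:00: 14:00–14:10, 14:50–16:20.
Thandi free within 09:00–18:00: 09:00–09:30, 11:00–12:10, 13:40–14:00, 15:00–15:10, 15:40–17:10.
Ravi free within 09:00–18:00: 12:50–15:30, 16:50–17:10, 17:40–18:00.
Ines ∩ Yolanda: 14:00–14:10, 15:30–16:10.
Ines ∩ Yolanda ∩ Noor: (none).
Ines ∩ Yolanda ∩ Noor ∩ Thandi: (none).
Ines ∩ Yolanda ∩ Noor ∩ Thandi ∩ Ravi: (none).
Windows ≥ 30 min: (none).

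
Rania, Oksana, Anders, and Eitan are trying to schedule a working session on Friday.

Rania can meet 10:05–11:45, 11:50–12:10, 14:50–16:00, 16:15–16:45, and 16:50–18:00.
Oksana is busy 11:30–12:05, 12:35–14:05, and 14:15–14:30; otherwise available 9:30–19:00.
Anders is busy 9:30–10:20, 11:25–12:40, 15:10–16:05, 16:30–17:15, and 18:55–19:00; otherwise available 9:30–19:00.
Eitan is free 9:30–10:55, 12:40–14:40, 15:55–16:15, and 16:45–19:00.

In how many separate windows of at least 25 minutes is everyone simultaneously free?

Oksana free within 09:30–19:00: 09:30–11:30, 12:05–12:35, 14:05–14:15, 14:30–19:00.
Anders free within 09:30–19:00: 10:20–11:25, 12:40–15:10, 16:05–16:30, 17:15–18:55.
Rania ∩ Oksana: 10:05–11:30, 12:05–12:10, 14:50–16:00, 16:15–16:45, 16:50–18:00.
Rania ∩ Oksana ∩ Anders: 10:20–11:25, 14:50–15:10, 16:15–16:30, 17:15–18:00.
Rania ∩ Oksana ∩ Anders ∩ Eitan: 10:20–10:55, 17:15–18:00.
Windows ≥ 25 min: 10:20–10:55, 17:15–18:00.
That's 2 windows.

2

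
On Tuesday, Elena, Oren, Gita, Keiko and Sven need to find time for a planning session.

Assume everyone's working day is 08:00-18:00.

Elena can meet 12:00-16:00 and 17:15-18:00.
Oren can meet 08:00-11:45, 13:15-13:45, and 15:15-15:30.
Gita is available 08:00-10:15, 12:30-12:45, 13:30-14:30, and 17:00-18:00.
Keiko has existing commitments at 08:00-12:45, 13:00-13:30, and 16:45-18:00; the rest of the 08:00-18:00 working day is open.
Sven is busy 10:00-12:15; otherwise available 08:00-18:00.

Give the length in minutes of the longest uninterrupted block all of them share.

15 minutes

Keiko free within 08:00–18:00: 12:45–13:00, 13:30–16:45.
Sven free within 08:00–18:00: 08:00–10:00, 12:15–18:00.
Elena ∩ Oren: 13:15–13:45, 15:15–15:30.
Elena ∩ Oren ∩ Gita: 13:30–13:45.
Elena ∩ Oren ∩ Gita ∩ Keiko: 13:30–13:45.
Elena ∩ Oren ∩ Gita ∩ Keiko ∩ Sven: 13:30–13:45.
Single common window of 15 minutes.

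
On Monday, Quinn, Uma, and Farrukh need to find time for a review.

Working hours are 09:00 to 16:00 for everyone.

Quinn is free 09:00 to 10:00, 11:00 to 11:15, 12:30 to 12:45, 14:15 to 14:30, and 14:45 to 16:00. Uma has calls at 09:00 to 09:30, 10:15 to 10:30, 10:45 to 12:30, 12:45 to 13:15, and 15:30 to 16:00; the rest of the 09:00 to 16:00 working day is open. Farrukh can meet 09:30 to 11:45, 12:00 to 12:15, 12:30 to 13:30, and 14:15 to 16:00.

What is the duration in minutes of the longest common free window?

Uma free within 09:00–16:00: 09:30–10:15, 10:30–10:45, 12:30–12:45, 13:15–15:30.
Quinn ∩ Uma: 09:30–10:00, 12:30–12:45, 14:15–14:30, 14:45–15:30.
Quinn ∩ Uma ∩ Farrukh: 09:30–10:00, 12:30–12:45, 14:15–14:30, 14:45–15:30.
Common window lengths: 30, 15, 15, 45 min; longest is 45.

45 minutes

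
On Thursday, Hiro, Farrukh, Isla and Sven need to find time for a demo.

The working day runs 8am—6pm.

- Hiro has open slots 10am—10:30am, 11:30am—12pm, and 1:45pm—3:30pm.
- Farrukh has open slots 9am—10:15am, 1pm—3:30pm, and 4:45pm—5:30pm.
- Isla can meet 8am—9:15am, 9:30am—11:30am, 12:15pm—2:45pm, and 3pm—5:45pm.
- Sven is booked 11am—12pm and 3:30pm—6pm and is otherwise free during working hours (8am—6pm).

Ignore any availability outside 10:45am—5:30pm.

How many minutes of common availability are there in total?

90 minutes

Sven free within 08:00–18:00: 08:00–11:00, 12:00–15:30.
Hiro ∩ Farrukh: 10:00–10:15, 13:45–15:30.
Hiro ∩ Farrukh ∩ Isla: 10:00–10:15, 13:45–14:45, 15:00–15:30.
Hiro ∩ Farrukh ∩ Isla ∩ Sven: 10:00–10:15, 13:45–14:45, 15:00–15:30.
Restricted to 10:45–17:30: 13:45–14:45, 15:00–15:30.
Total common minutes: 60 + 30 = 90.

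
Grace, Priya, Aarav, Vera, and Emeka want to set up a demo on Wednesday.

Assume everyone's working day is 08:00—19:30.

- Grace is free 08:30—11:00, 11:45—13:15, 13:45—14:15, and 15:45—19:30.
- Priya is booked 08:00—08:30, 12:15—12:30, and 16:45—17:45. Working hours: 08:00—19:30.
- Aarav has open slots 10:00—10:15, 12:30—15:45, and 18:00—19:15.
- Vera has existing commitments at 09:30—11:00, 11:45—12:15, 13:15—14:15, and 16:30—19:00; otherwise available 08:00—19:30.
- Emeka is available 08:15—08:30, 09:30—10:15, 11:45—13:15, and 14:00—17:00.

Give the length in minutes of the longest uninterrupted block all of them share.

Priya free within 08:00–19:30: 08:30–12:15, 12:30–16:45, 17:45–19:30.
Vera free within 08:00–19:30: 08:00–09:30, 11:00–11:45, 12:15–13:15, 14:15–16:30, 19:00–19:30.
Grace ∩ Priya: 08:30–11:00, 11:45–12:15, 12:30–13:15, 13:45–14:15, 15:45–16:45, 17:45–19:30.
Grace ∩ Priya ∩ Aarav: 10:00–10:15, 12:30–13:15, 13:45–14:15, 18:00–19:15.
Grace ∩ Priya ∩ Aarav ∩ Vera: 12:30–13:15, 19:00–19:15.
Grace ∩ Priya ∩ Aarav ∩ Vera ∩ Emeka: 12:30–13:15.
Single common window of 45 minutes.

45 minutes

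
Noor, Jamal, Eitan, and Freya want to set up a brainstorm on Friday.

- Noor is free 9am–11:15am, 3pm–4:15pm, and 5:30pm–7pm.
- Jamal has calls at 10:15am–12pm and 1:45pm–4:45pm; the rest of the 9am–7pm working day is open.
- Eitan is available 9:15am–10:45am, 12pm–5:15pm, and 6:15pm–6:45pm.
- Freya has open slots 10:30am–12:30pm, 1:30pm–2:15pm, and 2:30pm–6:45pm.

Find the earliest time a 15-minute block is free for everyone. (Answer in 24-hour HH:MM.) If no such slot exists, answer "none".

18:15

Jamal free within 09:00–19:00: 09:00–10:15, 12:00–13:45, 16:45–19:00.
Noor ∩ Jamal: 09:00–10:15, 17:30–19:00.
Noor ∩ Jamal ∩ Eitan: 09:15–10:15, 18:15–18:45.
Noor ∩ Jamal ∩ Eitan ∩ Freya: 18:15–18:45.
Windows ≥ 15 min: 18:15–18:45.
Earliest such window starts at 18:15.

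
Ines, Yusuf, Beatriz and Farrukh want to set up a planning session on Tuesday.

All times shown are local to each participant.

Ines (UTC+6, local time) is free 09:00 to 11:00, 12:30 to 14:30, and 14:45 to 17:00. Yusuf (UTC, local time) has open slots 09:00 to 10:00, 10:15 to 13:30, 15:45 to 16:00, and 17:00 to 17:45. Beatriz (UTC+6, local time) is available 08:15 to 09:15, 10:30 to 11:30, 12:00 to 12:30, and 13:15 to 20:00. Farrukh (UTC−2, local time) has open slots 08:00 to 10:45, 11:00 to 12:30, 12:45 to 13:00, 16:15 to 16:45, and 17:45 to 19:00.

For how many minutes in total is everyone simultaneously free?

Ines → UTC: 03:00–05:00, 06:30–08:30, 08:45–11:00.
Yusuf → UTC: 09:00–10:00, 10:15–13:30, 15:45–16:00, 17:00–17:45.
Beatriz → UTC: 02:15–03:15, 04:30–05:30, 06:00–06:30, 07:15–14:00.
Farrukh → UTC: 10:00–12:45, 13:00–14:30, 14:45–15:00, 18:15–18:45, 19:45–21:00.
Ines ∩ Yusuf: 09:00–10:00, 10:15–11:00.
Ines ∩ Yusuf ∩ Beatriz: 09:00–10:00, 10:15–11:00.
Ines ∩ Yusuf ∩ Beatriz ∩ Farrukh: 10:15–11:00.
Total common minutes: 45.

45 minutes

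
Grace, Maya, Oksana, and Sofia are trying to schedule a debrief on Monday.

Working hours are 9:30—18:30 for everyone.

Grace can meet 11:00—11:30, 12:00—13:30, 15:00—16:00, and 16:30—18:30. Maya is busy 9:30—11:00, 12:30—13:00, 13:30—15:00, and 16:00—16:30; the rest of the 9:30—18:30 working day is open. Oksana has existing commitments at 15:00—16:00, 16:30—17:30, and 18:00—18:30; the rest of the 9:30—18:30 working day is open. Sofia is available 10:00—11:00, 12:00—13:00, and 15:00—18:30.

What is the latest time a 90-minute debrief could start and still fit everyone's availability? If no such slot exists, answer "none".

none

Maya free within 09:30–18:30: 11:00–12:30, 13:00–13:30, 15:00–16:00, 16:30–18:30.
Oksana free within 09:30–18:30: 09:30–15:00, 16:00–16:30, 17:30–18:00.
Grace ∩ Maya: 11:00–11:30, 12:00–12:30, 13:00–13:30, 15:00–16:00, 16:30–18:30.
Grace ∩ Maya ∩ Oksana: 11:00–11:30, 12:00–12:30, 13:00–13:30, 17:30–18:00.
Grace ∩ Maya ∩ Oksana ∩ Sofia: 12:00–12:30, 17:30–18:00.
Windows ≥ 90 min: (none).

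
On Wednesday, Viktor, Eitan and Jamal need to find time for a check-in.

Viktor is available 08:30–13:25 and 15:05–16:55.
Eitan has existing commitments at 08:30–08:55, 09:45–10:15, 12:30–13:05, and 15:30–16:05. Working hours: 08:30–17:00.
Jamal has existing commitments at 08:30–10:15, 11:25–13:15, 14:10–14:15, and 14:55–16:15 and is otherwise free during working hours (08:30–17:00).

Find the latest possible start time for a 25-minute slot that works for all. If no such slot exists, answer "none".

16:30

Eitan free within 08:30–17:00: 08:55–09:45, 10:15–12:30, 13:05–15:30, 16:05–17:00.
Jamal free within 08:30–17:00: 10:15–11:25, 13:15–14:10, 14:15–14:55, 16:15–17:00.
Viktor ∩ Eitan: 08:55–09:45, 10:15–12:30, 13:05–13:25, 15:05–15:30, 16:05–16:55.
Viktor ∩ Eitan ∩ Jamal: 10:15–11:25, 13:15–13:25, 16:15–16:55.
Windows ≥ 25 min: 10:15–11:25, 16:15–16:55.
Latest start in the last window 16:15–16:55 is 16:55 − 25 min = 16:30.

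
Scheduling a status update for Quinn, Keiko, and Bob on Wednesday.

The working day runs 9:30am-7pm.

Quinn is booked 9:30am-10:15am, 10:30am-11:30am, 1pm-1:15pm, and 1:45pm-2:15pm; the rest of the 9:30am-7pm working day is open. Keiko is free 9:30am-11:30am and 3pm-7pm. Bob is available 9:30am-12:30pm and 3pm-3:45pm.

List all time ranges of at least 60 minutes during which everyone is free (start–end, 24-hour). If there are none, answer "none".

Quinn free within 09:30–19:00: 10:15–10:30, 11:30–13:00, 13:15–13:45, 14:15–19:00.
Quinn ∩ Keiko: 10:15–10:30, 15:00–19:00.
Quinn ∩ Keiko ∩ Bob: 10:15–10:30, 15:00–15:45.
Windows ≥ 60 min: (none).

none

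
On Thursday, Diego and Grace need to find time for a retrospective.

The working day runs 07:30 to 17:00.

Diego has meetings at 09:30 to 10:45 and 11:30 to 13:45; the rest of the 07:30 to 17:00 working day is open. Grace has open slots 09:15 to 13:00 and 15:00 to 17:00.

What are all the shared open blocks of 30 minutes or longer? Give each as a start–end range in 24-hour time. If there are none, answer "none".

Diego free within 07:30–17:00: 07:30–09:30, 10:45–11:30, 13:45–17:00.
Diego ∩ Grace: 09:15–09:30, 10:45–11:30, 15:00–17:00.
Windows ≥ 30 min: 10:45–11:30, 15:00–17:00.

10:45–11:30, 15:00–17:00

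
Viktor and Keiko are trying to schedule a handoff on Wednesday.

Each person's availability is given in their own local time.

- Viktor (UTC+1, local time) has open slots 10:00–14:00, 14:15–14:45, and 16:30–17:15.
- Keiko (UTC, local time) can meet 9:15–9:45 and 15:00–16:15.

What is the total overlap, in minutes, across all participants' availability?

Viktor → UTC: 09:00–13:00, 13:15–13:45, 15:30–16:15.
Keiko → UTC: 09:15–09:45, 15:00–16:15.
Viktor ∩ Keiko: 09:15–09:45, 15:30–16:15.
Total common minutes: 30 + 45 = 75.

75 minutes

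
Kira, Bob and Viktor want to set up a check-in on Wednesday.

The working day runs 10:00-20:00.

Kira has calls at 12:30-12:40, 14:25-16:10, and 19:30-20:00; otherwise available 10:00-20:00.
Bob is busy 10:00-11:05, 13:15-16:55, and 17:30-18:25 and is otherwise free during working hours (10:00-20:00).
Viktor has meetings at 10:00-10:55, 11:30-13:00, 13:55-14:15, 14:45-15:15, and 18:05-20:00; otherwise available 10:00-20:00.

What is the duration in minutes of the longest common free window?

35 minutes

Kira free within 10:00–20:00: 10:00–12:30, 12:40–14:25, 16:10–19:30.
Bob free within 10:00–20:00: 11:05–13:15, 16:55–17:30, 18:25–20:00.
Viktor free within 10:00–20:00: 10:55–11:30, 13:00–13:55, 14:15–14:45, 15:15–18:05.
Kira ∩ Bob: 11:05–12:30, 12:40–13:15, 16:55–17:30, 18:25–19:30.
Kira ∩ Bob ∩ Viktor: 11:05–11:30, 13:00–13:15, 16:55–17:30.
Common window lengths: 25, 15, 35 min; longest is 35.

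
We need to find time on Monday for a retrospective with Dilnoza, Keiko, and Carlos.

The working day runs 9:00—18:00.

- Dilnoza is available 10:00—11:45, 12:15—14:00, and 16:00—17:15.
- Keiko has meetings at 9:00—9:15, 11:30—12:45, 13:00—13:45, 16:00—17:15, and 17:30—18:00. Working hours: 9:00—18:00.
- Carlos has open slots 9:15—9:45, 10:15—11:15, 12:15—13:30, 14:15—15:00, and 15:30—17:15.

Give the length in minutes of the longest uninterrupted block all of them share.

60 minutes

Keiko free within 09:00–18:00: 09:15–11:30, 12:45–13:00, 13:45–16:00, 17:15–17:30.
Dilnoza ∩ Keiko: 10:00–11:30, 12:45–13:00, 13:45–14:00.
Dilnoza ∩ Keiko ∩ Carlos: 10:15–11:15, 12:45–13:00.
Common window lengths: 60, 15 min; longest is 60.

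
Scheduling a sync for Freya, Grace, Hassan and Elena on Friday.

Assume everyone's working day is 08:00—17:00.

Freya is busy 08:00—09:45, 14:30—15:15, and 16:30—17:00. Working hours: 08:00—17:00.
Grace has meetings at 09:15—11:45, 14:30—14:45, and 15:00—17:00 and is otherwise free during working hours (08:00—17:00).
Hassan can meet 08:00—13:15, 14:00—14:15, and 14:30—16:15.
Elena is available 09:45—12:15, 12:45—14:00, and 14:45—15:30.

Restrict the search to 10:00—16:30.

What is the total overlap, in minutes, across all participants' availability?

60 minutes

Freya free within 08:00–17:00: 09:45–14:30, 15:15–16:30.
Grace free within 08:00–17:00: 08:00–09:15, 11:45–14:30, 14:45–15:00.
Freya ∩ Grace: 11:45–14:30.
Freya ∩ Grace ∩ Hassan: 11:45–13:15, 14:00–14:15.
Freya ∩ Grace ∩ Hassan ∩ Elena: 11:45–12:15, 12:45–13:15.
Restricted to 10:00–16:30: 11:45–12:15, 12:45–13:15.
Total common minutes: 30 + 30 = 60.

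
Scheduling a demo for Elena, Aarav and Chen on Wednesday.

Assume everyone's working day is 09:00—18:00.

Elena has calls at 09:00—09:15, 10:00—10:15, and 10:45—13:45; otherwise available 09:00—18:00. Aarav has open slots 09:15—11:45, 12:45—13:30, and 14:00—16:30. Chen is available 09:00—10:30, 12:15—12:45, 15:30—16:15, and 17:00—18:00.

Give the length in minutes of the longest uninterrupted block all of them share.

Elena free within 09:00–18:00: 09:15–10:00, 10:15–10:45, 13:45–18:00.
Elena ∩ Aarav: 09:15–10:00, 10:15–10:45, 14:00–16:30.
Elena ∩ Aarav ∩ Chen: 09:15–10:00, 10:15–10:30, 15:30–16:15.
Common window lengths: 45, 15, 45 min; longest is 45.

45 minutes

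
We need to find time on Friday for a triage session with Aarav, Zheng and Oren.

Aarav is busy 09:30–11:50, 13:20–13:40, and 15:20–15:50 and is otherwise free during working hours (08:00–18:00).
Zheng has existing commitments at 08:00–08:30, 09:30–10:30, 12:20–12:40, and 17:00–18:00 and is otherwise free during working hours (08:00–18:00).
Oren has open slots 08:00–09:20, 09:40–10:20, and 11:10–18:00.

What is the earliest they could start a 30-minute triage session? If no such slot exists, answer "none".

Aarav free within 08:00–18:00: 08:00–09:30, 11:50–13:20, 13:40–15:20, 15:50–18:00.
Zheng free within 08:00–18:00: 08:30–09:30, 10:30–12:20, 12:40–17:00.
Aarav ∩ Zheng: 08:30–09:30, 11:50–12:20, 12:40–13:20, 13:40–15:20, 15:50–17:00.
Aarav ∩ Zheng ∩ Oren: 08:30–09:20, 11:50–12:20, 12:40–13:20, 13:40–15:20, 15:50–17:00.
Windows ≥ 30 min: 08:30–09:20, 11:50–12:20, 12:40–13:20, 13:40–15:20, 15:50–17:00.
Earliest such window starts at 08:30.

08:30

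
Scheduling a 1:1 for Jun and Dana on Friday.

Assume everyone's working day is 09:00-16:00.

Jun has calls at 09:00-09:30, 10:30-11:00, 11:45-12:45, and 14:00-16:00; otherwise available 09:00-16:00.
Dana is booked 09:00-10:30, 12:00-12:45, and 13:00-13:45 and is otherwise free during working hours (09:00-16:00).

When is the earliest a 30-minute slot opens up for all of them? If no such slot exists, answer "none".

11:00

Jun free within 09:00–16:00: 09:30–10:30, 11:00–11:45, 12:45–14:00.
Dana free within 09:00–16:00: 10:30–12:00, 12:45–13:00, 13:45–16:00.
Jun ∩ Dana: 11:00–11:45, 12:45–13:00, 13:45–14:00.
Windows ≥ 30 min: 11:00–11:45.
Earliest such window starts at 11:00.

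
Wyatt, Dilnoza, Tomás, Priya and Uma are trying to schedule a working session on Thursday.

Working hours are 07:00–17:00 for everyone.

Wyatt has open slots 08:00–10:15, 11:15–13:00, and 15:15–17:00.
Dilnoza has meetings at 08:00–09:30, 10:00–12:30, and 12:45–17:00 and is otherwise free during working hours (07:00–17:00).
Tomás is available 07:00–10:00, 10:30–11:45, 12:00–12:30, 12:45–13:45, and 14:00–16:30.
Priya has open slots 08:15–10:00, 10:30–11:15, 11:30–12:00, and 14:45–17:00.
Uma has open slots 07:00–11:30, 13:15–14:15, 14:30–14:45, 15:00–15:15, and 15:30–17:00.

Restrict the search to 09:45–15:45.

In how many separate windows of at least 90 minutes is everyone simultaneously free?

Dilnoza free within 07:00–17:00: 07:00–08:00, 09:30–10:00, 12:30–12:45.
Wyatt ∩ Dilnoza: 09:30–10:00, 12:30–12:45.
Wyatt ∩ Dilnoza ∩ Tomás: 09:30–10:00.
Wyatt ∩ Dilnoza ∩ Tomás ∩ Priya: 09:30–10:00.
Wyatt ∩ Dilnoza ∩ Tomás ∩ Priya ∩ Uma: 09:30–10:00.
Restricted to 09:45–15:45: 09:45–10:00.
Windows ≥ 90 min: (none).
That's 0 windows.

0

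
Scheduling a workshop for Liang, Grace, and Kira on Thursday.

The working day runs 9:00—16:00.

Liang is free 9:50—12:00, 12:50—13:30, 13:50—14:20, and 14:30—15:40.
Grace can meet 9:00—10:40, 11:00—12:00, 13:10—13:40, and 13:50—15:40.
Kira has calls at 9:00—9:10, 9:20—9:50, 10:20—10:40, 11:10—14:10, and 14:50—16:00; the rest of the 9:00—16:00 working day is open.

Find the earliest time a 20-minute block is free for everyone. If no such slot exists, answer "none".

09:50

Kira free within 09:00–16:00: 09:10–09:20, 09:50–10:20, 10:40–11:10, 14:10–14:50.
Liang ∩ Grace: 09:50–10:40, 11:00–12:00, 13:10–13:30, 13:50–14:20, 14:30–15:40.
Liang ∩ Grace ∩ Kira: 09:50–10:20, 11:00–11:10, 14:10–14:20, 14:30–14:50.
Windows ≥ 20 min: 09:50–10:20, 14:30–14:50.
Earliest such window starts at 09:50.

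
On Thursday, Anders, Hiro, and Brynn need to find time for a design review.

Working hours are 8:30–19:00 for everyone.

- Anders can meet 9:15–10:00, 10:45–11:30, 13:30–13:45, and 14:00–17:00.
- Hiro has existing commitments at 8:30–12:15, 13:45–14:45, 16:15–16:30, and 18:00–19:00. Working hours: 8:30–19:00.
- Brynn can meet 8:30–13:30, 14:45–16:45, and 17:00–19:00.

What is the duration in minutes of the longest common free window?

90 minutes

Hiro free within 08:30–19:00: 12:15–13:45, 14:45–16:15, 16:30–18:00.
Anders ∩ Hiro: 13:30–13:45, 14:45–16:15, 16:30–17:00.
Anders ∩ Hiro ∩ Brynn: 14:45–16:15, 16:30–16:45.
Common window lengths: 90, 15 min; longest is 90.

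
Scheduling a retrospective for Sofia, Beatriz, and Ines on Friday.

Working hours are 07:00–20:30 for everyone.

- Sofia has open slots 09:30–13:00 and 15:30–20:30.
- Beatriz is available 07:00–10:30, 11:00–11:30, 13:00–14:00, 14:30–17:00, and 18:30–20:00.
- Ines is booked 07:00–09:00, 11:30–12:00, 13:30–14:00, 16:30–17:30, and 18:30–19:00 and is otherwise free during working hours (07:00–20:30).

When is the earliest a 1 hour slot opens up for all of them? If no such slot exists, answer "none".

09:30

Ines free within 07:00–20:30: 09:00–11:30, 12:00–13:30, 14:00–16:30, 17:30–18:30, 19:00–20:30.
Sofia ∩ Beatriz: 09:30–10:30, 11:00–11:30, 15:30–17:00, 18:30–20:00.
Sofia ∩ Beatriz ∩ Ines: 09:30–10:30, 11:00–11:30, 15:30–16:30, 19:00–20:00.
Windows ≥ 60 min: 09:30–10:30, 15:30–16:30, 19:00–20:00.
Earliest such window starts at 09:30.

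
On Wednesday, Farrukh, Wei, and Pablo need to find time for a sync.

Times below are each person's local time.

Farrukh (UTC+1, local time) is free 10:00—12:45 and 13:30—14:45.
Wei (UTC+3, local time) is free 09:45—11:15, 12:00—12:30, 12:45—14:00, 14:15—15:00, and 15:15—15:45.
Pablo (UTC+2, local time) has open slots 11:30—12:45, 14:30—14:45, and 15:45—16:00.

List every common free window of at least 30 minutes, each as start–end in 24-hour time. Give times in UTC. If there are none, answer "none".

09:45–10:45

Farrukh → UTC: 09:00–11:45, 12:30–13:45.
Wei → UTC: 06:45–08:15, 09:00–09:30, 09:45–11:00, 11:15–12:00, 12:15–12:45.
Pablo → UTC: 09:30–10:45, 12:30–12:45, 13:45–14:00.
Farrukh ∩ Wei: 09:00–09:30, 09:45–11:00, 11:15–11:45, 12:30–12:45.
Farrukh ∩ Wei ∩ Pablo: 09:45–10:45, 12:30–12:45.
Windows ≥ 30 min: 09:45–10:45.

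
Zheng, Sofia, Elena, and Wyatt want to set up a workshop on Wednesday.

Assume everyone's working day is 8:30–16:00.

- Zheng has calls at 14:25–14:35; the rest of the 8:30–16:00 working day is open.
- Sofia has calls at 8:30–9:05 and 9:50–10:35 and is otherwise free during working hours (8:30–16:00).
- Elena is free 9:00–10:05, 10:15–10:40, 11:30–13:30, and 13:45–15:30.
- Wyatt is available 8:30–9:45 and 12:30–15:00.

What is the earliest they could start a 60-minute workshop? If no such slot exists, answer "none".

Zheng free within 08:30–16:00: 08:30–14:25, 14:35–16:00.
Sofia free within 08:30–16:00: 09:05–09:50, 10:35–16:00.
Zheng ∩ Sofia: 09:05–09:50, 10:35–14:25, 14:35–16:00.
Zheng ∩ Sofia ∩ Elena: 09:05–09:50, 10:35–10:40, 11:30–13:30, 13:45–14:25, 14:35–15:30.
Zheng ∩ Sofia ∩ Elena ∩ Wyatt: 09:05–09:45, 12:30–13:30, 13:45–14:25, 14:35–15:00.
Windows ≥ 60 min: 12:30–13:30.
Earliest such window starts at 12:30.

12:30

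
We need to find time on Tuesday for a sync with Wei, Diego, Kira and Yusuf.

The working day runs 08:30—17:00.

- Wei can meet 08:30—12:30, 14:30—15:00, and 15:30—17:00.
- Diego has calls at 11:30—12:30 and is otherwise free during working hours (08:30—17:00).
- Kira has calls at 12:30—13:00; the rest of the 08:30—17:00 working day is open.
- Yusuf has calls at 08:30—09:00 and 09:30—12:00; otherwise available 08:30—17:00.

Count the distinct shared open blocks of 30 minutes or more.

Diego free within 08:30–17:00: 08:30–11:30, 12:30–17:00.
Kira free within 08:30–17:00: 08:30–12:30, 13:00–17:00.
Yusuf free within 08:30–17:00: 09:00–09:30, 12:00–17:00.
Wei ∩ Diego: 08:30–11:30, 14:30–15:00, 15:30–17:00.
Wei ∩ Diego ∩ Kira: 08:30–11:30, 14:30–15:00, 15:30–17:00.
Wei ∩ Diego ∩ Kira ∩ Yusuf: 09:00–09:30, 14:30–15:00, 15:30–17:00.
Windows ≥ 30 min: 09:00–09:30, 14:30–15:00, 15:30–17:00.
That's 3 windows.

3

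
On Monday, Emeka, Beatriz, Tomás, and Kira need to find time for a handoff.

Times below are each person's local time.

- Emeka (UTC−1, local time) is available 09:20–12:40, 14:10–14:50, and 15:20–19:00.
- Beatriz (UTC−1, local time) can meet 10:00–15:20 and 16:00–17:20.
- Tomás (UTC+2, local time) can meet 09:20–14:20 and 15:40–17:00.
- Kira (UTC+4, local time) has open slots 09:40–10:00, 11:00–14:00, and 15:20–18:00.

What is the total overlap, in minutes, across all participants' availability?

Emeka → UTC: 10:20–13:40, 15:10–15:50, 16:20–20:00.
Beatriz → UTC: 11:00–16:20, 17:00–18:20.
Tomás → UTC: 07:20–12:20, 13:40–15:00.
Kira → UTC: 05:40–06:00, 07:00–10:00, 11:20–14:00.
Emeka ∩ Beatriz: 11:00–13:40, 15:10–15:50, 17:00–18:20.
Emeka ∩ Beatriz ∩ Tomás: 11:00–12:20.
Emeka ∩ Beatriz ∩ Tomás ∩ Kira: 11:20–12:20.
Total common minutes: 60.

60 minutes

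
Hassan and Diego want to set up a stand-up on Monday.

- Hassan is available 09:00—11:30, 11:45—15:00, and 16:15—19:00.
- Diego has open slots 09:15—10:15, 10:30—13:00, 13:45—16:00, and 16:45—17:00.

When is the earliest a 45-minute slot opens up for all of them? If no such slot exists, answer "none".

09:15

Hassan ∩ Diego: 09:15–10:15, 10:30–11:30, 11:45–13:00, 13:45–15:00, 16:45–17:00.
Windows ≥ 45 min: 09:15–10:15, 10:30–11:30, 11:45–13:00, 13:45–15:00.
Earliest such window starts at 09:15.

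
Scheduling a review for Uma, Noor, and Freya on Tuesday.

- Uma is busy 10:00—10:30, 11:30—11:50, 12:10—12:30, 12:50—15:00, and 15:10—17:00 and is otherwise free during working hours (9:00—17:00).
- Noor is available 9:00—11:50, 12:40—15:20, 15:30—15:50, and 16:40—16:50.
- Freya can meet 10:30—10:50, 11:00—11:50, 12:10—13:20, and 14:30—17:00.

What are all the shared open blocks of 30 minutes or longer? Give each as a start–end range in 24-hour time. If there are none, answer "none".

Uma free within 09:00–17:00: 09:00–10:00, 10:30–11:30, 11:50–12:10, 12:30–12:50, 15:00–15:10.
Uma ∩ Noor: 09:00–10:00, 10:30–11:30, 12:40–12:50, 15:00–15:10.
Uma ∩ Noor ∩ Freya: 10:30–10:50, 11:00–11:30, 12:40–12:50, 15:00–15:10.
Windows ≥ 30 min: 11:00–11:30.

11:00–11:30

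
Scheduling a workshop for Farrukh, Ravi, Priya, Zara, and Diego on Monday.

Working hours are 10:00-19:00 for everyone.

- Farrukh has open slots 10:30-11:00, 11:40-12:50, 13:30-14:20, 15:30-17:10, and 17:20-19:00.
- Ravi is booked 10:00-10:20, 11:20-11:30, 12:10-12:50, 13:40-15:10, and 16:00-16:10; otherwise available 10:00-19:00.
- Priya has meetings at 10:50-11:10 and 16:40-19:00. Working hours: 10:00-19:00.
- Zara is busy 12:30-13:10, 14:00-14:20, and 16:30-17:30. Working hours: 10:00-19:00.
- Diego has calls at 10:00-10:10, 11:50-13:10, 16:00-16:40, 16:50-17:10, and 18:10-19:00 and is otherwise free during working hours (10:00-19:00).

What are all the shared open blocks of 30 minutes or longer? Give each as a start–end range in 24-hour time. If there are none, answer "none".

Ravi free within 10:00–19:00: 10:20–11:20, 11:30–12:10, 12:50–13:40, 15:10–16:00, 16:10–19:00.
Priya free within 10:00–19:00: 10:00–10:50, 11:10–16:40.
Zara free within 10:00–19:00: 10:00–12:30, 13:10–14:00, 14:20–16:30, 17:30–19:00.
Diego free within 10:00–19:00: 10:10–11:50, 13:10–16:00, 16:40–16:50, 17:10–18:10.
Farrukh ∩ Ravi: 10:30–11:00, 11:40–12:10, 13:30–13:40, 15:30–16:00, 16:10–17:10, 17:20–19:00.
Farrukh ∩ Ravi ∩ Priya: 10:30–10:50, 11:40–12:10, 13:30–13:40, 15:30–16:00, 16:10–16:40.
Farrukh ∩ Ravi ∩ Priya ∩ Zara: 10:30–10:50, 11:40–12:10, 13:30–13:40, 15:30–16:00, 16:10–16:30.
Farrukh ∩ Ravi ∩ Priya ∩ Zara ∩ Diego: 10:30–10:50, 11:40–11:50, 13:30–13:40, 15:30–16:00.
Windows ≥ 30 min: 15:30–16:00.

15:30–16:00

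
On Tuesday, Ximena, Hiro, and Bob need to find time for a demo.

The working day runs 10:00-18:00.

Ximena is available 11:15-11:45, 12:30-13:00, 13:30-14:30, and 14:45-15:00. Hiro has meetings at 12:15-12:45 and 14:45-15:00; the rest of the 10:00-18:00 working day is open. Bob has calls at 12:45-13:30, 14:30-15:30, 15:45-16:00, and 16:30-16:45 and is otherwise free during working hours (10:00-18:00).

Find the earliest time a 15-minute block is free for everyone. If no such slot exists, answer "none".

Hiro free within 10:00–18:00: 10:00–12:15, 12:45–14:45, 15:00–18:00.
Bob free within 10:00–18:00: 10:00–12:45, 13:30–14:30, 15:30–15:45, 16:00–16:30, 16:45–18:00.
Ximena ∩ Hiro: 11:15–11:45, 12:45–13:00, 13:30–14:30.
Ximena ∩ Hiro ∩ Bob: 11:15–11:45, 13:30–14:30.
Windows ≥ 15 min: 11:15–11:45, 13:30–14:30.
Earliest such window starts at 11:15.

11:15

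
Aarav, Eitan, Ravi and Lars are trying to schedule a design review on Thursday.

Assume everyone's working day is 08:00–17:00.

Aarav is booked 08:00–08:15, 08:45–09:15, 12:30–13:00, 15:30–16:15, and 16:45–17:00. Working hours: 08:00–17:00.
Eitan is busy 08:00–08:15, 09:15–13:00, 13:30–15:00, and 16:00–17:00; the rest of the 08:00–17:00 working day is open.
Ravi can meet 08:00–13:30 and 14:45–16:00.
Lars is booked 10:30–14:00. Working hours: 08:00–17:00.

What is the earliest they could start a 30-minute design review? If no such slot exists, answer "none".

08:15

Aarav free within 08:00–17:00: 08:15–08:45, 09:15–12:30, 13:00–15:30, 16:15–16:45.
Eitan free within 08:00–17:00: 08:15–09:15, 13:00–13:30, 15:00–16:00.
Lars free within 08:00–17:00: 08:00–10:30, 14:00–17:00.
Aarav ∩ Eitan: 08:15–08:45, 13:00–13:30, 15:00–15:30.
Aarav ∩ Eitan ∩ Ravi: 08:15–08:45, 13:00–13:30, 15:00–15:30.
Aarav ∩ Eitan ∩ Ravi ∩ Lars: 08:15–08:45, 15:00–15:30.
Windows ≥ 30 min: 08:15–08:45, 15:00–15:30.
Earliest such window starts at 08:15.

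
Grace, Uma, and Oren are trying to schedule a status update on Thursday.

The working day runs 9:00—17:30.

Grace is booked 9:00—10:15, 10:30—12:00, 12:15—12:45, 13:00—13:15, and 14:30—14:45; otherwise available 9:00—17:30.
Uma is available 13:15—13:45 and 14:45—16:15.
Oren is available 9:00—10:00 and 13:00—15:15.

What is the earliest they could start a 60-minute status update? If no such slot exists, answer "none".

Grace free within 09:00–17:30: 10:15–10:30, 12:00–12:15, 12:45–13:00, 13:15–14:30, 14:45–17:30.
Grace ∩ Uma: 13:15–13:45, 14:45–16:15.
Grace ∩ Uma ∩ Oren: 13:15–13:45, 14:45–15:15.
Windows ≥ 60 min: (none).

none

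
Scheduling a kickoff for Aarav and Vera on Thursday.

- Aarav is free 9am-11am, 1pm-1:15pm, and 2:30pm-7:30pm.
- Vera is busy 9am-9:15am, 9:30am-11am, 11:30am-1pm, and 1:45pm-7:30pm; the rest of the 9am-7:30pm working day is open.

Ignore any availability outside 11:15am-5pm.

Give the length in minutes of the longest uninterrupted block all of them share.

Vera free within 09:00–19:30: 09:15–09:30, 11:00–11:30, 13:00–13:45.
Aarav ∩ Vera: 09:15–09:30, 13:00–13:15.
Restricted to 11:15–17:00: 13:00–13:15.
Single common window of 15 minutes.

15 minutes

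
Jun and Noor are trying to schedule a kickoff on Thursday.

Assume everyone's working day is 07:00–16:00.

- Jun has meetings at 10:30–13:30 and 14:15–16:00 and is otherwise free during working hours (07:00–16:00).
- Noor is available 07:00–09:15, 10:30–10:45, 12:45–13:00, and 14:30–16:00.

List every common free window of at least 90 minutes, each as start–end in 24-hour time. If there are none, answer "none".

Jun free within 07:00–16:00: 07:00–10:30, 13:30–14:15.
Jun ∩ Noor: 07:00–09:15.
Windows ≥ 90 min: 07:00–09:15.

07:00–09:15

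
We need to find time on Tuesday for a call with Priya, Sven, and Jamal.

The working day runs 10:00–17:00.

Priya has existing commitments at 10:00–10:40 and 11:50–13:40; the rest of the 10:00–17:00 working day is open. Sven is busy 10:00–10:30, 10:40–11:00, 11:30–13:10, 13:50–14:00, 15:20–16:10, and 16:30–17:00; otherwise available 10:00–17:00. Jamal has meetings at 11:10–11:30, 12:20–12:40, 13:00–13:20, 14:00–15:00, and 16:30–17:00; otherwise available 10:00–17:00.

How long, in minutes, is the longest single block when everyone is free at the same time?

20 minutes

Priya free within 10:00–17:00: 10:40–11:50, 13:40–17:00.
Sven free within 10:00–17:00: 10:30–10:40, 11:00–11:30, 13:10–13:50, 14:00–15:20, 16:10–16:30.
Jamal free within 10:00–17:00: 10:00–11:10, 11:30–12:20, 12:40–13:00, 13:20–14:00, 15:00–16:30.
Priya ∩ Sven: 11:00–11:30, 13:40–13:50, 14:00–15:20, 16:10–16:30.
Priya ∩ Sven ∩ Jamal: 11:00–11:10, 13:40–13:50, 15:00–15:20, 16:10–16:30.
Common window lengths: 10, 10, 20, 20 min; longest is 20.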